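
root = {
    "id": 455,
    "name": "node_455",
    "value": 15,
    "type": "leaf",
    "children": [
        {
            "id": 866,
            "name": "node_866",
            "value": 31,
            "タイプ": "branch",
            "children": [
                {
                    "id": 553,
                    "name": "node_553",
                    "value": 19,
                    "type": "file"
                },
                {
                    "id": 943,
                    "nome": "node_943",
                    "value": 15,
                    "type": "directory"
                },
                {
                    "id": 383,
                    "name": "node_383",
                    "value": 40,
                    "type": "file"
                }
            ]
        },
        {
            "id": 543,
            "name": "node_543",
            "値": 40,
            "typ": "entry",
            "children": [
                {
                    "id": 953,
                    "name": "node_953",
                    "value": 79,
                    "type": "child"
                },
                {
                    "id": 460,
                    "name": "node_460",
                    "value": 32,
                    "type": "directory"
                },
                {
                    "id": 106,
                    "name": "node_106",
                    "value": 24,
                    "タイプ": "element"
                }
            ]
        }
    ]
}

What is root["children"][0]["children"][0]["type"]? "file"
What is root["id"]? 455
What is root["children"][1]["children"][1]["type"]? "directory"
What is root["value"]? 15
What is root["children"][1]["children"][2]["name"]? "node_106"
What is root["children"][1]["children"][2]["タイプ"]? "element"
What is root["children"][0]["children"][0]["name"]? "node_553"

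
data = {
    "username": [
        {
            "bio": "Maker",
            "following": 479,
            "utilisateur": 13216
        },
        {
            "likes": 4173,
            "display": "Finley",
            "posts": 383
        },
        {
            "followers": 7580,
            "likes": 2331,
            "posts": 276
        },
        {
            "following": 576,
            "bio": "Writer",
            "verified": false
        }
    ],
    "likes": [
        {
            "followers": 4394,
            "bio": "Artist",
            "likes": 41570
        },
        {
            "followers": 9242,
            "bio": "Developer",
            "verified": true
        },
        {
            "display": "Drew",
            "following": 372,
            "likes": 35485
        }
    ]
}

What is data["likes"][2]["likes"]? 35485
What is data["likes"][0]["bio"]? "Artist"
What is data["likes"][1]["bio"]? "Developer"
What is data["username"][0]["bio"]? "Maker"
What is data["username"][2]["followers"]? 7580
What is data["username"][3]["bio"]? "Writer"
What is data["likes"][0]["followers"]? 4394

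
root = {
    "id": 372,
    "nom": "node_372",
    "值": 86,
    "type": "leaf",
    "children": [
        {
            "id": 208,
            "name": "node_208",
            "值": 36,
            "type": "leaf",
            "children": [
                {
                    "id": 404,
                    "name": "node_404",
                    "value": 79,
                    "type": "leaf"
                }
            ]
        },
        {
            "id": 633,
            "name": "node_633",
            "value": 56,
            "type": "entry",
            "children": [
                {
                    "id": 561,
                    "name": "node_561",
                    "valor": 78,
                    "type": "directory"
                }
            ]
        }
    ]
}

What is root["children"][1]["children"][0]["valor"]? 78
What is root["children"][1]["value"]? 56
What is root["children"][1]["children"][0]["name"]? "node_561"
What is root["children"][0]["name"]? "node_208"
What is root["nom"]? "node_372"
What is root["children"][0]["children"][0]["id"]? 404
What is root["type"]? "leaf"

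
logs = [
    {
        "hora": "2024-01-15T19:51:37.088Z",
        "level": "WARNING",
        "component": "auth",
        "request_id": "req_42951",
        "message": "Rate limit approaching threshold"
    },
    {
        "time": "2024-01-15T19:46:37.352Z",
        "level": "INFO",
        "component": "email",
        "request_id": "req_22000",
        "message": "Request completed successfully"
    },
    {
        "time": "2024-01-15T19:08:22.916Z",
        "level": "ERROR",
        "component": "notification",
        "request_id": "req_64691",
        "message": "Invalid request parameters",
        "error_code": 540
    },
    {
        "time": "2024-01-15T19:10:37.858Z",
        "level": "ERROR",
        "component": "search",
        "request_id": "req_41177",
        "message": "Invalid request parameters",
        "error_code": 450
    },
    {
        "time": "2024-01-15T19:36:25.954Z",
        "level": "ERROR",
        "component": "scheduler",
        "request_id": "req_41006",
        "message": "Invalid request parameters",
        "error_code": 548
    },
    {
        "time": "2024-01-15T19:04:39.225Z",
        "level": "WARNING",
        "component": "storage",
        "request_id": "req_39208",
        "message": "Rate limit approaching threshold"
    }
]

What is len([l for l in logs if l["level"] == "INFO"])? 1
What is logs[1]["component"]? "email"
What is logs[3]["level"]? "ERROR"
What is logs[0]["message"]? "Rate limit approaching threshold"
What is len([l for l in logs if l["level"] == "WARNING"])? 2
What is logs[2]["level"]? "ERROR"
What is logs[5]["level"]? "WARNING"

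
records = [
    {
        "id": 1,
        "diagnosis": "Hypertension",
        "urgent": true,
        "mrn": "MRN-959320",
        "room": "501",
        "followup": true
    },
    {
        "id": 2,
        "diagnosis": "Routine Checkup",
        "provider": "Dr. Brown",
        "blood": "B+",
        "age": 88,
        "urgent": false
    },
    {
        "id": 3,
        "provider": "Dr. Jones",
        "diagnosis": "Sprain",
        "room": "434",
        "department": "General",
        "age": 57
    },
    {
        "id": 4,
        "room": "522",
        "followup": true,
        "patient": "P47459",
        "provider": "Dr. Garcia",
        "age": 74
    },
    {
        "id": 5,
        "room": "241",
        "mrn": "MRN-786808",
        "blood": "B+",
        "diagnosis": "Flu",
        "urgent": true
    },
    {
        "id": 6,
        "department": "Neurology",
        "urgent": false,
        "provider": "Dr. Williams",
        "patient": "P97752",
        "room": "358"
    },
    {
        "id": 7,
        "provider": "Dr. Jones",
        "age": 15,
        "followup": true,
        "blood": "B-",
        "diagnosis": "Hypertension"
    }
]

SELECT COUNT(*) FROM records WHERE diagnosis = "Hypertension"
2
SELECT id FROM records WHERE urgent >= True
[1, 5]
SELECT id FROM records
[1, 2, 3, 4, 5, 6, 7]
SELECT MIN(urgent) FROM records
False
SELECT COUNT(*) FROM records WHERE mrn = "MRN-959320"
1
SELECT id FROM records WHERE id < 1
[]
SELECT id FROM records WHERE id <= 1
[1]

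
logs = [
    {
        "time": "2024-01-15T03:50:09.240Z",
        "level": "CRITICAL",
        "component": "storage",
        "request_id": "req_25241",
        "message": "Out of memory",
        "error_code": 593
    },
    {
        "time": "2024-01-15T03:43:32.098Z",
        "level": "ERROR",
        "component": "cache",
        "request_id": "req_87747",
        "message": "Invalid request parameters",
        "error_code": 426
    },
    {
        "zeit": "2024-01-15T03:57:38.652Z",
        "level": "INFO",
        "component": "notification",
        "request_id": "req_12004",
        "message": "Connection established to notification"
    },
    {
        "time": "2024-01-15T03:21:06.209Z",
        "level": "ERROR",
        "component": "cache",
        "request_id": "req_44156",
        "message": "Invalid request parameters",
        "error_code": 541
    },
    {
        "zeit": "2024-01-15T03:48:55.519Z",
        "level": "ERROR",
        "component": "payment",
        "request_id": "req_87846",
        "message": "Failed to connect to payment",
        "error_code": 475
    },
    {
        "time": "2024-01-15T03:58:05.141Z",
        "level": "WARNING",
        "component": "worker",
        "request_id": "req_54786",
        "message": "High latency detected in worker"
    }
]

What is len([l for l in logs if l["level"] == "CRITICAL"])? 1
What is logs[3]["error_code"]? 541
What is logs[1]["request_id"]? "req_87747"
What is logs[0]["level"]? "CRITICAL"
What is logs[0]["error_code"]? 593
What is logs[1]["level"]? "ERROR"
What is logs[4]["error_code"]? 475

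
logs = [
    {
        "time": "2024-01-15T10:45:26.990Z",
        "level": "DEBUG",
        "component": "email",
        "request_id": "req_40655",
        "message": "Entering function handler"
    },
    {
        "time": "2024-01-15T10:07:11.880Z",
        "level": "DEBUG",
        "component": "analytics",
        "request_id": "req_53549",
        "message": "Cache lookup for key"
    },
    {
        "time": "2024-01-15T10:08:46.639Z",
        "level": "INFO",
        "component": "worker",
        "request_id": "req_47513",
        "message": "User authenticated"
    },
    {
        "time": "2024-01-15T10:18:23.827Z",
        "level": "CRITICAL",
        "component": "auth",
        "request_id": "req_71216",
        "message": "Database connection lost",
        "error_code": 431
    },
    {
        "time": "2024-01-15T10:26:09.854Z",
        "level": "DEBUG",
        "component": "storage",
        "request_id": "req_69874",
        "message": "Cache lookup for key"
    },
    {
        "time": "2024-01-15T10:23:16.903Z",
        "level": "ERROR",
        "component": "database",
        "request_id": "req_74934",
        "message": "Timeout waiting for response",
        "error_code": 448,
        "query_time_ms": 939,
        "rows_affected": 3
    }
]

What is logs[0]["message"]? "Entering function handler"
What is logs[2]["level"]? "INFO"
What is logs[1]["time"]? "2024-01-15T10:07:11.880Z"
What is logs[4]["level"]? "DEBUG"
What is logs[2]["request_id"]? "req_47513"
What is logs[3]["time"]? "2024-01-15T10:18:23.827Z"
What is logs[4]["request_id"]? "req_69874"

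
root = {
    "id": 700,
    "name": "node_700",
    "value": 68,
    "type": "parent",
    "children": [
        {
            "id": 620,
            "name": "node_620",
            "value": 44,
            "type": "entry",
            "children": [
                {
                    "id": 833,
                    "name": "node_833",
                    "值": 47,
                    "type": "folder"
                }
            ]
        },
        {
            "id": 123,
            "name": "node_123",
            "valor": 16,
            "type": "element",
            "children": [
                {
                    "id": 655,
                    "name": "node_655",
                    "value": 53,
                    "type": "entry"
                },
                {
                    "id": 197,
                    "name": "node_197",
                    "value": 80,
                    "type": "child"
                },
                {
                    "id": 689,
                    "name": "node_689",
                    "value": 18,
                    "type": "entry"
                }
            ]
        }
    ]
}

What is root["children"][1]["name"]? "node_123"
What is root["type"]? "parent"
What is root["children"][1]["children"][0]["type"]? "entry"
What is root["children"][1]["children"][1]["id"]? 197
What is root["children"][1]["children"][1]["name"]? "node_197"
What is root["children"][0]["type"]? "entry"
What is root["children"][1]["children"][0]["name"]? "node_655"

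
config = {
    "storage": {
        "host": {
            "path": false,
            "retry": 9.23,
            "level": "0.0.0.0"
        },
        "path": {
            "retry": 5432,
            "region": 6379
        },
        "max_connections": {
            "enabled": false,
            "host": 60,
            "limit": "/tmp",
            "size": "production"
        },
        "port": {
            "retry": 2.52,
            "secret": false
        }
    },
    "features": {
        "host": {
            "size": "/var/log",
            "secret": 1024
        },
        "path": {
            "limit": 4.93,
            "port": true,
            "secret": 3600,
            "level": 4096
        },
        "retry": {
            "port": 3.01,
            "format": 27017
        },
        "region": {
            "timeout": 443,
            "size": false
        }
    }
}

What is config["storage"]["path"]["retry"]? 5432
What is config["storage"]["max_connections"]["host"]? 60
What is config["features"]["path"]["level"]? 4096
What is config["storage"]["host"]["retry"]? 9.23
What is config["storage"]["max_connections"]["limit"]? "/tmp"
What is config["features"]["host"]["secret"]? 1024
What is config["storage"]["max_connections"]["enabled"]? False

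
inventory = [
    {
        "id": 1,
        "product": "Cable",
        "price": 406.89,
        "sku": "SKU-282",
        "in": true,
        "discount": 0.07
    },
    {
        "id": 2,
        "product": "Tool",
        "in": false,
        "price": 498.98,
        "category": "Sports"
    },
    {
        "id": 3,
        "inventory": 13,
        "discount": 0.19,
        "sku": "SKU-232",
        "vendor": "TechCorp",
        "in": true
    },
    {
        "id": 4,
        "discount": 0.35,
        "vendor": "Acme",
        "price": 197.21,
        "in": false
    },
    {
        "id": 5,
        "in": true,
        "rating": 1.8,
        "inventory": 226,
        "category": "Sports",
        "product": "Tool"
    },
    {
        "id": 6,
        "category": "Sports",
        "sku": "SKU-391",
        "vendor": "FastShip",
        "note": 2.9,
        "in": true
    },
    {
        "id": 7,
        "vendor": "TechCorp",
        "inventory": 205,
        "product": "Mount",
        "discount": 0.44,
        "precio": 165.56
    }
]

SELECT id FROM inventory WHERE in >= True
[1, 3, 5, 6]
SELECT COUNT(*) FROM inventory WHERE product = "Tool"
2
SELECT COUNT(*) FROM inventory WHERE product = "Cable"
1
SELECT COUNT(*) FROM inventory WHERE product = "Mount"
1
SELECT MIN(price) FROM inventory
197.21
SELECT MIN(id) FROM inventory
1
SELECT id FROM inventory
[1, 2, 3, 4, 5, 6, 7]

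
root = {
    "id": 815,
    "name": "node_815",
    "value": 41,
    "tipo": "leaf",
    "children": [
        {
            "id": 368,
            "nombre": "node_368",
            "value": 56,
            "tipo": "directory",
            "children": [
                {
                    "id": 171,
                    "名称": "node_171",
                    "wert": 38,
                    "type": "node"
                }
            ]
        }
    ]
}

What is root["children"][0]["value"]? 56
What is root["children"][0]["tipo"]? "directory"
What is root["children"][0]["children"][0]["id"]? 171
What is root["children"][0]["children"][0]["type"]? "node"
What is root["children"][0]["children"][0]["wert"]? 38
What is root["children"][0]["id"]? 368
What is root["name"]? "node_815"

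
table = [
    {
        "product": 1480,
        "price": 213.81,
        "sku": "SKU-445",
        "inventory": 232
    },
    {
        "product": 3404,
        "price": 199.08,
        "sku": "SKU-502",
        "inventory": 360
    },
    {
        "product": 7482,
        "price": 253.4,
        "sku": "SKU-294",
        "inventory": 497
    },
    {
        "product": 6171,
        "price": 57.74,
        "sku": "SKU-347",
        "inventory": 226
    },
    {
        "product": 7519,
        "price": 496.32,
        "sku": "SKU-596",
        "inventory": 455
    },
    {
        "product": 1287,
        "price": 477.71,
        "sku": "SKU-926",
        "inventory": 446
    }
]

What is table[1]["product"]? 3404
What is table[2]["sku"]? "SKU-294"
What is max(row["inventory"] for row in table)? 497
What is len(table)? 6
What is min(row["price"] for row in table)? 57.74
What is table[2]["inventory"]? 497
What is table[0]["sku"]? "SKU-445"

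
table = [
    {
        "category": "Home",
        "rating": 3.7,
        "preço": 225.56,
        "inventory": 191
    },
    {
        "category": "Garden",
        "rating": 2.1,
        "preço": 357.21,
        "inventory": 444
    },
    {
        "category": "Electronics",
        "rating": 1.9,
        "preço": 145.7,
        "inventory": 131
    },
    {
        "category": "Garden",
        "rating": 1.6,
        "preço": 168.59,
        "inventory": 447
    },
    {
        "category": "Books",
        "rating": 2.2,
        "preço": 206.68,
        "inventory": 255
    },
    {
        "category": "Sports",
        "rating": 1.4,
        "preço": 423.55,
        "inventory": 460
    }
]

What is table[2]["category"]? "Electronics"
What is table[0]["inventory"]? 191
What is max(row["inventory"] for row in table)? 460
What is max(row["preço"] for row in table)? 423.55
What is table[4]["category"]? "Books"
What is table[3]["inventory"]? 447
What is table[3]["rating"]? 1.6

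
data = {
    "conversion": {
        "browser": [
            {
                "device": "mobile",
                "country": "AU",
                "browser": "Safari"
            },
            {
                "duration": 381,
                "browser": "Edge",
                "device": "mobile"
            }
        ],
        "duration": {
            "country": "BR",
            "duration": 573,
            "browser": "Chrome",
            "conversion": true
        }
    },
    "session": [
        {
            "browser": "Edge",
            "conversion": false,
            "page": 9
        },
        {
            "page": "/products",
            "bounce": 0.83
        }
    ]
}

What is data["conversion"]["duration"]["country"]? "BR"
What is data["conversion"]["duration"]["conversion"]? True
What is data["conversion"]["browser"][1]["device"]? "mobile"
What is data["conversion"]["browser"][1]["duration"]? 381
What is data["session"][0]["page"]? 9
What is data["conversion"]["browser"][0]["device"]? "mobile"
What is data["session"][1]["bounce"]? 0.83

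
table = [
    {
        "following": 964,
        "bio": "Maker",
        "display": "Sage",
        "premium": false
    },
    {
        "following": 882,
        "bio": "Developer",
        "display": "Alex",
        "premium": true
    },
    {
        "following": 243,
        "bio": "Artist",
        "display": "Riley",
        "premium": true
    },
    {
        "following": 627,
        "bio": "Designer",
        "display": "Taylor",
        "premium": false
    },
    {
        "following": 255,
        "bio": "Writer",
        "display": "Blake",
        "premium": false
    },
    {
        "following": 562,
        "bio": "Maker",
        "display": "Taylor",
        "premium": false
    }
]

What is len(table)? 6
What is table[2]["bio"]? "Artist"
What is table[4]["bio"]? "Writer"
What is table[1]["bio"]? "Developer"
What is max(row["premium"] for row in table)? True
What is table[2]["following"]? 243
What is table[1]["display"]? "Alex"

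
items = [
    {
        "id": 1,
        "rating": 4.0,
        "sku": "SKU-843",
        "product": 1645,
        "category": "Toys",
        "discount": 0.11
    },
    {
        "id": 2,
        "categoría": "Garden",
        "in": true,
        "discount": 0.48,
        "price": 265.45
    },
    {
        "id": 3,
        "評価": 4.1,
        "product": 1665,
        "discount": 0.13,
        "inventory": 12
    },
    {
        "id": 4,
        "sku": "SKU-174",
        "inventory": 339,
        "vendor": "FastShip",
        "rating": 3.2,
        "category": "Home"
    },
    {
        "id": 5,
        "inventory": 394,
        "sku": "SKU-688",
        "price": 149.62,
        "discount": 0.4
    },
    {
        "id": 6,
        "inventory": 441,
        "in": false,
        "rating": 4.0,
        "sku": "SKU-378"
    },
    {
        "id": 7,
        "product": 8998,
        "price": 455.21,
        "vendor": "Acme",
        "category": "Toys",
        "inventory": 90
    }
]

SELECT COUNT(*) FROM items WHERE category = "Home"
1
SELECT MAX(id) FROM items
7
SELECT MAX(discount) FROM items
0.48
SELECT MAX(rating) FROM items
4.0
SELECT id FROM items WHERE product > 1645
[3, 7]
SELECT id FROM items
[1, 2, 3, 4, 5, 6, 7]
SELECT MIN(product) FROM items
1645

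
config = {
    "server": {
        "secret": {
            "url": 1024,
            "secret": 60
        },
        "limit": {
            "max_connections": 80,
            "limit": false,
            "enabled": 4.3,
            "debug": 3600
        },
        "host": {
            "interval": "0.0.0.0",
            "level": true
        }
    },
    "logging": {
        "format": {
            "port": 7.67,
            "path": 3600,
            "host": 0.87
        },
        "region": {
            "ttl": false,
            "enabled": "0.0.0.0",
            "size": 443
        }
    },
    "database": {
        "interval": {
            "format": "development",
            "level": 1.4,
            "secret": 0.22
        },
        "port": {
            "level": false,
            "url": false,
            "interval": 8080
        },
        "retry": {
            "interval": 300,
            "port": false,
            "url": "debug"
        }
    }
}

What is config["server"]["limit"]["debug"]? 3600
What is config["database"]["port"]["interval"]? 8080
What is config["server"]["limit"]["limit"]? False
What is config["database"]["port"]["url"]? False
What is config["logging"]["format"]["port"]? 7.67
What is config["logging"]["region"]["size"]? 443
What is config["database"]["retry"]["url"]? "debug"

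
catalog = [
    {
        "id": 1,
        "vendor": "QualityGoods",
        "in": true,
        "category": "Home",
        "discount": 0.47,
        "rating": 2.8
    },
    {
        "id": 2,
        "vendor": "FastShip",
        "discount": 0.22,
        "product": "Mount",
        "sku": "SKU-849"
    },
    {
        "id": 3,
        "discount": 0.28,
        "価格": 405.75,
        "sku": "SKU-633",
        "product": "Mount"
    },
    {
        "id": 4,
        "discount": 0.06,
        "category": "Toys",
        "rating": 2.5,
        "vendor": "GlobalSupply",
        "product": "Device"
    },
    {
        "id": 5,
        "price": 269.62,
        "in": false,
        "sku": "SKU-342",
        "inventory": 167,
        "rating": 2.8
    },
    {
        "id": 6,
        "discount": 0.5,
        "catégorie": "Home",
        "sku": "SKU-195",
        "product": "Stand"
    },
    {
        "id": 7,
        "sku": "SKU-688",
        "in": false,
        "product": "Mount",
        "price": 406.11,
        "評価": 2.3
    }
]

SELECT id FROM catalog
[1, 2, 3, 4, 5, 6, 7]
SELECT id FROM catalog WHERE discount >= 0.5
[6]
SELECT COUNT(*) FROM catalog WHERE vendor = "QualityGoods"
1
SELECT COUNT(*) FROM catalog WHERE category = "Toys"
1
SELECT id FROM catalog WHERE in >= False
[1, 5, 7]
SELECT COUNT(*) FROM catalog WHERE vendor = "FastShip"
1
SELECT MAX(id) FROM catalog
7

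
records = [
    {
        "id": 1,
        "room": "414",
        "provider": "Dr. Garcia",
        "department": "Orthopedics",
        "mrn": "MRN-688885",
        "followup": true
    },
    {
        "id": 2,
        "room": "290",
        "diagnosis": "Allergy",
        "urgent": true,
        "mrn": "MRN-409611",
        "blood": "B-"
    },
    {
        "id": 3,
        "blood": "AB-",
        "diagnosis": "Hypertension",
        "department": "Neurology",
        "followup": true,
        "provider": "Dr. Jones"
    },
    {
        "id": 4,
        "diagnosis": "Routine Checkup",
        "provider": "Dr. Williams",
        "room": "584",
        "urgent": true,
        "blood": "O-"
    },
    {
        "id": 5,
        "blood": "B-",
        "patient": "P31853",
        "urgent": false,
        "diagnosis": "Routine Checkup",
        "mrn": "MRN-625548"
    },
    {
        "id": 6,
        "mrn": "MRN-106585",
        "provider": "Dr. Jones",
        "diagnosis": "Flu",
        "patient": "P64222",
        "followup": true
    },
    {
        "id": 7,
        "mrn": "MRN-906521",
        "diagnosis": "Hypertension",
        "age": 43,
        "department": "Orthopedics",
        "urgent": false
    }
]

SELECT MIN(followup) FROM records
True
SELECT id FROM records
[1, 2, 3, 4, 5, 6, 7]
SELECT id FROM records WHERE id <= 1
[1]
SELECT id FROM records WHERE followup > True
[]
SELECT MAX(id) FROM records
7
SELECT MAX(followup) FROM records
True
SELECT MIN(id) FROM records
1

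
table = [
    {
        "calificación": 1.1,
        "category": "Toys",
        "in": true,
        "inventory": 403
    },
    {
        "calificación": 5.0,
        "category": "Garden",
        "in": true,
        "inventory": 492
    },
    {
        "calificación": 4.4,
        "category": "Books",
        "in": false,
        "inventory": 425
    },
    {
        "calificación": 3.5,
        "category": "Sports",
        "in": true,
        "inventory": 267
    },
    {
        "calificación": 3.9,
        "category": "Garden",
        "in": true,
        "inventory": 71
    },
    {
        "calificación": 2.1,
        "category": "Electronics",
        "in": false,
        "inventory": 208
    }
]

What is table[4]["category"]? "Garden"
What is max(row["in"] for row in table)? True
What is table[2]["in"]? False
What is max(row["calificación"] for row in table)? 5.0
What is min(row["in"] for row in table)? False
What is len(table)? 6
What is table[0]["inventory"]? 403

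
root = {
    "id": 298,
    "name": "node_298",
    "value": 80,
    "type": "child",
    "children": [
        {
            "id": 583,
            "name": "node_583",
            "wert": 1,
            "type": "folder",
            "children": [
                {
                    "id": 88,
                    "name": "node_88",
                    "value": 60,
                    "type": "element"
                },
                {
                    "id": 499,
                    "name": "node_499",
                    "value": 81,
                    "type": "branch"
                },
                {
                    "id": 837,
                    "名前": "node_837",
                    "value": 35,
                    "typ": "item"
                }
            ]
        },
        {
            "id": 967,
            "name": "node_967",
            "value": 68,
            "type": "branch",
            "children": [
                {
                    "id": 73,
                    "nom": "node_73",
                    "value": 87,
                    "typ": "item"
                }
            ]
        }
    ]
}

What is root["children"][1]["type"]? "branch"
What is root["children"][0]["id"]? 583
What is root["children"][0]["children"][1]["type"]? "branch"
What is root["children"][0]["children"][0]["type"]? "element"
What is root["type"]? "child"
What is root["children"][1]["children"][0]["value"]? 87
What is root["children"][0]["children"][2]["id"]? 837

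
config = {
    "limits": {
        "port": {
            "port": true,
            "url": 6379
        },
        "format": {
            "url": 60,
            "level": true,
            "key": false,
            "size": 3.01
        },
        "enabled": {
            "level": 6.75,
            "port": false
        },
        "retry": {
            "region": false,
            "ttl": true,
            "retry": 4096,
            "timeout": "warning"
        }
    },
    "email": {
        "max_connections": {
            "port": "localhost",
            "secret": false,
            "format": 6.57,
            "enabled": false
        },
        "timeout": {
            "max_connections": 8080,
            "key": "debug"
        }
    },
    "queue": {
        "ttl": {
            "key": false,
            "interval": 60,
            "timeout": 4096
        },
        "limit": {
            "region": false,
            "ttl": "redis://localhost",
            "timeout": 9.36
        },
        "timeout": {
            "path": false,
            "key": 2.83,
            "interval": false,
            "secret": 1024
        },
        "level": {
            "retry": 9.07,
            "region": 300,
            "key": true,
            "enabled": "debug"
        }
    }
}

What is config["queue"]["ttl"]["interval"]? 60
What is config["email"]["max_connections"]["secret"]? False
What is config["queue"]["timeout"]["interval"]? False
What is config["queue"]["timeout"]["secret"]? 1024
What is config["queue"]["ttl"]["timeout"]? 4096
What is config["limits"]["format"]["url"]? 60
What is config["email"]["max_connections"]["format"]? 6.57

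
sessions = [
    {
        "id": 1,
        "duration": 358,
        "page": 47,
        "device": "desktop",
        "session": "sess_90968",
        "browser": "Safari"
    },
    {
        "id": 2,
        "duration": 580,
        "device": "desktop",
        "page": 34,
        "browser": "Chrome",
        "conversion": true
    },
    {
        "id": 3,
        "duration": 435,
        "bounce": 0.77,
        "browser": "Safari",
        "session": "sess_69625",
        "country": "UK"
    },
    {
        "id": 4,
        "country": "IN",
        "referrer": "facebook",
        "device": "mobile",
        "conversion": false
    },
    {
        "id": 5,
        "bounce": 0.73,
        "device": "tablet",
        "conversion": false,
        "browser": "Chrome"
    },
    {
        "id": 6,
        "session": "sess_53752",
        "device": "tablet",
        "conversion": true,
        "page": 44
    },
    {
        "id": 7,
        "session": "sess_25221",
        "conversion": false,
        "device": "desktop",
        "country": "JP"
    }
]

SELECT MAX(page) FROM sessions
47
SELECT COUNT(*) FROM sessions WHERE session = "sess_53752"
1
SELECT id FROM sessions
[1, 2, 3, 4, 5, 6, 7]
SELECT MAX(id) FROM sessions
7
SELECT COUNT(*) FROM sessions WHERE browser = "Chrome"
2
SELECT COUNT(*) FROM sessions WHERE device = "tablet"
2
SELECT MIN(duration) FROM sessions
358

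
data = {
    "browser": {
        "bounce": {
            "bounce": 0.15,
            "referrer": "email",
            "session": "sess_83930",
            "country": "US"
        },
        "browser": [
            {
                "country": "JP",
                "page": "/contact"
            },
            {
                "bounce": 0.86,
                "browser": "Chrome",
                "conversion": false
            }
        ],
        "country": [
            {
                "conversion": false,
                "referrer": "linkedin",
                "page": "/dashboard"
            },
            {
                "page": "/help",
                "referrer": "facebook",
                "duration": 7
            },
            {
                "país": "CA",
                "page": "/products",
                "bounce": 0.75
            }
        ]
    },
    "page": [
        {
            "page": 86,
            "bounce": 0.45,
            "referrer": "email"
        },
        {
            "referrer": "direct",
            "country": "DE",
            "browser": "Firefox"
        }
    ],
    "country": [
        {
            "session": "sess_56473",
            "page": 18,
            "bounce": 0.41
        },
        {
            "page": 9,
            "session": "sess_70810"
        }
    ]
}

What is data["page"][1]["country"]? "DE"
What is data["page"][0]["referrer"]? "email"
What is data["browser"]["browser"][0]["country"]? "JP"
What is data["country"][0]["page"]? 18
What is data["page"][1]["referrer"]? "direct"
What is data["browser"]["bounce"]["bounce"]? 0.15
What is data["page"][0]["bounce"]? 0.45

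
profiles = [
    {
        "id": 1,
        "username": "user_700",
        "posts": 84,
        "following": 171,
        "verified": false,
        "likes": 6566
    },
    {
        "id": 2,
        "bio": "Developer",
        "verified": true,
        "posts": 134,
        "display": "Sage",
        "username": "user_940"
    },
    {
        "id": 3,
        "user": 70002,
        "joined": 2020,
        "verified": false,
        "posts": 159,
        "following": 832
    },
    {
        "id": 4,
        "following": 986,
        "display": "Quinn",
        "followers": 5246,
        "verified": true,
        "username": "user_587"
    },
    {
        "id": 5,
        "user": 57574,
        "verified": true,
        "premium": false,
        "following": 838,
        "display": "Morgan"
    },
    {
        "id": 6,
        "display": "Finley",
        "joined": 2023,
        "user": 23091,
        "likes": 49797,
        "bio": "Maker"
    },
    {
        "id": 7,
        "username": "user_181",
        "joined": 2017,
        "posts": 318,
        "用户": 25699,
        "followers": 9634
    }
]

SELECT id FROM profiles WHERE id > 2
[3, 4, 5, 6, 7]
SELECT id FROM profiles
[1, 2, 3, 4, 5, 6, 7]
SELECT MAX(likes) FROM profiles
49797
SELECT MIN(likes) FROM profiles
6566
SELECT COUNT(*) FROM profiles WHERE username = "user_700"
1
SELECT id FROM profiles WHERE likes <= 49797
[1, 6]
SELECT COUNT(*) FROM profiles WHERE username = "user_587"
1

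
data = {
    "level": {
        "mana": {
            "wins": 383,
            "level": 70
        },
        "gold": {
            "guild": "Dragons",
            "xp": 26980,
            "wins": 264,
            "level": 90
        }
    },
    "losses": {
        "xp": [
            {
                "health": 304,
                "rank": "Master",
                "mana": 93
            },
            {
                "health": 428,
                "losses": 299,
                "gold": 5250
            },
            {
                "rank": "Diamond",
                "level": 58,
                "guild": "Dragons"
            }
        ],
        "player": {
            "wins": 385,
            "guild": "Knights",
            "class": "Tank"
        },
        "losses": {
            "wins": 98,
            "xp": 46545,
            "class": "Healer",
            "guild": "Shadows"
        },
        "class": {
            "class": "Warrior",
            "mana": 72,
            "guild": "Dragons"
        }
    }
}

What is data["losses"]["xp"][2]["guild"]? "Dragons"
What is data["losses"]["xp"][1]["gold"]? 5250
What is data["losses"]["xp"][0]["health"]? 304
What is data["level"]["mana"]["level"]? 70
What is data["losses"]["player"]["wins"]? 385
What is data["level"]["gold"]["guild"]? "Dragons"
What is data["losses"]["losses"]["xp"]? 46545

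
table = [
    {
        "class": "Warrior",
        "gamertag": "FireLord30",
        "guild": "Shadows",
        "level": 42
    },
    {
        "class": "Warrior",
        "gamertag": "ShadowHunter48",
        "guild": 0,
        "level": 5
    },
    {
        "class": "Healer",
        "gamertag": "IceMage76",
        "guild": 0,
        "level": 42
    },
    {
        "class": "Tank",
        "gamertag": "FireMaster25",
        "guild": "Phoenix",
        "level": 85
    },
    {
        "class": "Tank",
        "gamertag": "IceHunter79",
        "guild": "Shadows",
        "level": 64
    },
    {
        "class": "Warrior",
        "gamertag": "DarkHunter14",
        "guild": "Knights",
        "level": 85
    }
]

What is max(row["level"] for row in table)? 85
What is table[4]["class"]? "Tank"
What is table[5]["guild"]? "Knights"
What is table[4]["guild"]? "Shadows"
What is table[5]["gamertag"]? "DarkHunter14"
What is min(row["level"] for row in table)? 5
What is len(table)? 6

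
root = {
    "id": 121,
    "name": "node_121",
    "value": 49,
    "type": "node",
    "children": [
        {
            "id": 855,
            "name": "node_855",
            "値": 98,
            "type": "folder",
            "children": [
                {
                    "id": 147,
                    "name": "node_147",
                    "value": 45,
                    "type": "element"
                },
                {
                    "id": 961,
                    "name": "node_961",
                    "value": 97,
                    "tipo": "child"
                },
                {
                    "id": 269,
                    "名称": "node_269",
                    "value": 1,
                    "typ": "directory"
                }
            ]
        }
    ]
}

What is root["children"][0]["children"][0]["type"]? "element"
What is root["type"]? "node"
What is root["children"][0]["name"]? "node_855"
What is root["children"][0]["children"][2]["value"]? 1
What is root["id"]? 121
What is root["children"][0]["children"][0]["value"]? 45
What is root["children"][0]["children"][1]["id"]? 961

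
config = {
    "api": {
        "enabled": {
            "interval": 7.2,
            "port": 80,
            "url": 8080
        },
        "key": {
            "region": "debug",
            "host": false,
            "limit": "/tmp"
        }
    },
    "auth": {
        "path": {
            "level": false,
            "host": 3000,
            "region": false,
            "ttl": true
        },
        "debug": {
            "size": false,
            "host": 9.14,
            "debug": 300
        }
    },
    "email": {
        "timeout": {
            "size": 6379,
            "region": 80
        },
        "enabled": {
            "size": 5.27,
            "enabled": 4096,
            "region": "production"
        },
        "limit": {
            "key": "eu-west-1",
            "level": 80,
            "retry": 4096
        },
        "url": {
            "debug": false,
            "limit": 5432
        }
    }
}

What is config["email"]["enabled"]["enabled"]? 4096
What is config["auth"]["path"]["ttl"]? True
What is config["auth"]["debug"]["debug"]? 300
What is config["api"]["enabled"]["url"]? 8080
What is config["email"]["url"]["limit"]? 5432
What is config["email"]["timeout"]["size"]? 6379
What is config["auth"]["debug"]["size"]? False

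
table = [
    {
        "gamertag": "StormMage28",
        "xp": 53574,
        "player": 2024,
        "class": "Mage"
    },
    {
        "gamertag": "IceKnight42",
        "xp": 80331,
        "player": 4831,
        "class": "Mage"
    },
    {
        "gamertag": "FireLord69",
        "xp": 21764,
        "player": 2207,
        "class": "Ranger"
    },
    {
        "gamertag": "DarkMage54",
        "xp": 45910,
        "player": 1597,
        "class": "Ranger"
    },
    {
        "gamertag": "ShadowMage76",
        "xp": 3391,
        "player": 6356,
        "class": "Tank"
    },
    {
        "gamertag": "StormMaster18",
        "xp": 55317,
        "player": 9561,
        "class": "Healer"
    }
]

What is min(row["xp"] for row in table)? 3391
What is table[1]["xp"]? 80331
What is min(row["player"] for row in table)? 1597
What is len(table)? 6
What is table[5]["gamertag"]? "StormMaster18"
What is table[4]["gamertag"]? "ShadowMage76"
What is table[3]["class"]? "Ranger"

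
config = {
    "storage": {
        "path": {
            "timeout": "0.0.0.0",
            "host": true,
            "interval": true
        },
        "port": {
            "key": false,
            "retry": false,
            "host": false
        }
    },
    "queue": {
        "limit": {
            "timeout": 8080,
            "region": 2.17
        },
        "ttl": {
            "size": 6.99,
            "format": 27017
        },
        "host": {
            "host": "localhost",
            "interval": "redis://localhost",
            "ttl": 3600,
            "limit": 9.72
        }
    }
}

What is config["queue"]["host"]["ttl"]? 3600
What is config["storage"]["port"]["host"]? False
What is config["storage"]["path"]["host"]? True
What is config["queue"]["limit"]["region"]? 2.17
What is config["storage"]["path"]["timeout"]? "0.0.0.0"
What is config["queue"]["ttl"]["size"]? 6.99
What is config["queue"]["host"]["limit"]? 9.72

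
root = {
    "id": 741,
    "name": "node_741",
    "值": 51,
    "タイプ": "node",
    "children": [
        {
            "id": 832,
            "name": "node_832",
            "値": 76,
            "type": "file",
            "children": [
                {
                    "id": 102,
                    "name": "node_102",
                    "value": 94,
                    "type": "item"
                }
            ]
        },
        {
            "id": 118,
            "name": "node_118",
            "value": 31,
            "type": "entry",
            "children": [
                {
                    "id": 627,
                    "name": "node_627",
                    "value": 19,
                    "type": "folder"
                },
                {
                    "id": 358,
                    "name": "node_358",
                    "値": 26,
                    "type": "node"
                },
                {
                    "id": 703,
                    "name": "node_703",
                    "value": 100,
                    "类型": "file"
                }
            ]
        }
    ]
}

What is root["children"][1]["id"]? 118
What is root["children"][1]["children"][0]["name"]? "node_627"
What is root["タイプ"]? "node"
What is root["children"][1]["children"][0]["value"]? 19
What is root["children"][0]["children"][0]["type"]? "item"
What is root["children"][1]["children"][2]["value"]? 100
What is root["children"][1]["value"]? 31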